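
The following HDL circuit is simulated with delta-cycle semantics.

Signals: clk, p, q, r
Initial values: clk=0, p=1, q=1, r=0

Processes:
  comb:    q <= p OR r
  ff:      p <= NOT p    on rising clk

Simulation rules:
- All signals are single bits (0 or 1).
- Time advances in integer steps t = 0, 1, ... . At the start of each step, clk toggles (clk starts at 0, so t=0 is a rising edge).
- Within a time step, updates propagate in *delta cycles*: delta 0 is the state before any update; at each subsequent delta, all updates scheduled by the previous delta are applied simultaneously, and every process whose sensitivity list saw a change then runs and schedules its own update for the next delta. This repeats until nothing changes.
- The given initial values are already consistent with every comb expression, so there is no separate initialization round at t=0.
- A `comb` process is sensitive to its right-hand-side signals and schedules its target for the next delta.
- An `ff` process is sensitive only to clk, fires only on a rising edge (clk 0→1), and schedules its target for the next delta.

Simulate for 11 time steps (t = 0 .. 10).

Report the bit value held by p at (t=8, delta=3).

t=0 Δ0: q=1 clk=0 p=1 r=0
  Δ1: clk:0→1
  Δ2: p:1→0
  Δ3: q:1→0
  (3Δ to stable)
t=1 Δ0: q=0 clk=1 p=0 r=0
  Δ1: clk:1→0
  (1Δ to stable)
t=2 Δ0: q=0 clk=0 p=0 r=0
  Δ1: clk:0→1
  Δ2: p:0→1
  Δ3: q:0→1
  (3Δ to stable)
t=3 Δ0: q=1 clk=1 p=1 r=0
  Δ1: clk:1→0
  (1Δ to stable)
t=4 Δ0: q=1 clk=0 p=1 r=0
  Δ1: clk:0→1
  Δ2: p:1→0
  Δ3: q:1→0
  (3Δ to stable)
t=5 Δ0: q=0 clk=1 p=0 r=0
  Δ1: clk:1→0
  (1Δ to stable)
t=6 Δ0: q=0 clk=0 p=0 r=0
  Δ1: clk:0→1
  Δ2: p:0→1
  Δ3: q:0→1
  (3Δ to stable)
t=7 Δ0: q=1 clk=1 p=1 r=0
  Δ1: clk:1→0
  (1Δ to stable)
t=8 Δ0: q=1 clk=0 p=1 r=0
  Δ1: clk:0→1
  Δ2: p:1→0
  Δ3: q:1→0
  (3Δ to stable)
t=9 Δ0: q=0 clk=1 p=0 r=0
  Δ1: clk:1→0
  (1Δ to stable)
t=10 Δ0: q=0 clk=0 p=0 r=0
  Δ1: clk:0→1
  Δ2: p:0→1
  Δ3: q:0→1
  (3Δ to stable)

0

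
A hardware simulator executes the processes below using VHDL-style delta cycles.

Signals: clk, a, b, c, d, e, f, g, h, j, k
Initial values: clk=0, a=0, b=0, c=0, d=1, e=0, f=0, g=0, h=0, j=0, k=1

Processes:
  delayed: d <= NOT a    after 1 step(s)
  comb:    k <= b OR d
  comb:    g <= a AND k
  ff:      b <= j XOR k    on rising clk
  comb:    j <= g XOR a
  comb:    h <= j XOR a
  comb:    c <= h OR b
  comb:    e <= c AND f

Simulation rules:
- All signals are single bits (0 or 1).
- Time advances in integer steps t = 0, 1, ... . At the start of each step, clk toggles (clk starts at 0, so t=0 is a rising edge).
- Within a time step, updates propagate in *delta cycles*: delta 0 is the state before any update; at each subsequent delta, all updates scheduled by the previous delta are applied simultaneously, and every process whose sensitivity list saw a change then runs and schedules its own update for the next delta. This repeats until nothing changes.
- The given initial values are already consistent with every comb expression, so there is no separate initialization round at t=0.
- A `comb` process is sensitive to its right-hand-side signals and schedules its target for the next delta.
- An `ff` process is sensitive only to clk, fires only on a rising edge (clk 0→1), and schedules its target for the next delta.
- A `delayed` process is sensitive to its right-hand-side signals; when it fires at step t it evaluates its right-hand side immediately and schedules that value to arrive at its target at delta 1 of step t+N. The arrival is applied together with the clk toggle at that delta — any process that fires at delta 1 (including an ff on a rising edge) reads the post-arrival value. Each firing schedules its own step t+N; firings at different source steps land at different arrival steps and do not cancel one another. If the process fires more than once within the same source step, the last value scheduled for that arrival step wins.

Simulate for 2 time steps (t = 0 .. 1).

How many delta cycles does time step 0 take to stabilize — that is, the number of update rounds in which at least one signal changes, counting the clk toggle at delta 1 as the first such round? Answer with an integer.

3

t=0 Δ0: h=0 c=0 e=0 g=0 k=1 a=0 f=0 j=0 clk=0 b=0 d=1
  Δ1: clk:0→1
  Δ2: b:0→1
  Δ3: c:0→1
  (3Δ to stable)
t=1 Δ0: h=0 c=1 e=0 g=0 k=1 a=0 f=0 j=0 clk=1 b=1 d=1
  Δ1: clk:1→0
  (1Δ to stable)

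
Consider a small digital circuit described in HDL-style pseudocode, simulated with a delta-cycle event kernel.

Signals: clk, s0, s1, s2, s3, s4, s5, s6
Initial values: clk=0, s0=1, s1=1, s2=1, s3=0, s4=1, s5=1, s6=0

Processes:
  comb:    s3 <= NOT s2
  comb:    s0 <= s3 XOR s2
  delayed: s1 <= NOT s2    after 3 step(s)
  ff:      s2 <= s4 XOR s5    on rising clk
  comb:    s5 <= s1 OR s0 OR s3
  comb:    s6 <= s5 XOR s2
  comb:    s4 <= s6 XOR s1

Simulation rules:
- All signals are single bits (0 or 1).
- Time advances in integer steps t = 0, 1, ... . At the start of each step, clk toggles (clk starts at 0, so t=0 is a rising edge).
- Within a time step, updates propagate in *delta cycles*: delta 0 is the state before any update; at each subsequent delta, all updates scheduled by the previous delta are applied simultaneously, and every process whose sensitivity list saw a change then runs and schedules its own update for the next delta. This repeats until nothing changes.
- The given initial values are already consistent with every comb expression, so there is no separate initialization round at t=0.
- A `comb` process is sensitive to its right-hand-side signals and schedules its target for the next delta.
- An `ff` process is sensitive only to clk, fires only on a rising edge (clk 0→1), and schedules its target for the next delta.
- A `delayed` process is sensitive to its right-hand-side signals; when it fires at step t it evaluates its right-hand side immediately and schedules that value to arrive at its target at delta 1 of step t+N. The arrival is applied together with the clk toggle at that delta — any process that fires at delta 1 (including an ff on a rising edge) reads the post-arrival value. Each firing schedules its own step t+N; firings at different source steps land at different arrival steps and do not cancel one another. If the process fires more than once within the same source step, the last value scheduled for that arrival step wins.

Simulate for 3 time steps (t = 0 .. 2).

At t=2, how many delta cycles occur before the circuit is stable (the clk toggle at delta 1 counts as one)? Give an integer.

4

[bits: s1,s3,s2,s0,s4,s6,s5,clk]
t=0: Δ0=10111010 Δ1=10111011 Δ2=10011011 Δ3=11001111 Δ4=11010111 | 4Δ
t=1: Δ0=11010111 Δ1=11010110 | 1Δ
t=2: Δ0=11010110 Δ1=11010111 Δ2=11110111 Δ3=10100011 Δ4=10111011 | 4Δ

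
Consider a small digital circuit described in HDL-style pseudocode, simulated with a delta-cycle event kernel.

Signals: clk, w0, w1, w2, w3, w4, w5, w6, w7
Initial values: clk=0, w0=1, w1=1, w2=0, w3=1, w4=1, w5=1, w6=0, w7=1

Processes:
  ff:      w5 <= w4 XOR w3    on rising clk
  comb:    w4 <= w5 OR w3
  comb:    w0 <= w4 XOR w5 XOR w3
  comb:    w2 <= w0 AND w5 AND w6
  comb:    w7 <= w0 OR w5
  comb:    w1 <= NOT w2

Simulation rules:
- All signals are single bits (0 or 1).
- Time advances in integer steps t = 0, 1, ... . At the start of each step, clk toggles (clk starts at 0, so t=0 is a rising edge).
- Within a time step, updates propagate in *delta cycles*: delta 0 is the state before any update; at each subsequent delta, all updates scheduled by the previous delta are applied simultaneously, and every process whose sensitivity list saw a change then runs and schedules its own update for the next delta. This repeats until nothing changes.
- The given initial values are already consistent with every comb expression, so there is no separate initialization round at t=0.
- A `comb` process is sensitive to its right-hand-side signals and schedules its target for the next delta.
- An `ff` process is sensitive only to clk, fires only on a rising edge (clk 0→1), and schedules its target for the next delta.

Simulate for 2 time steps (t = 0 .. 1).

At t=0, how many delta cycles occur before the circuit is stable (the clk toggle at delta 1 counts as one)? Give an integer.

4

t0.Δ0 w2=0 w0=1 w7=1 w3=1 w5=1 clk=0 w6=0 w4=1 w1=1
t0.Δ1 w2=0 w0=1 w7=1 w3=1 w5=1 clk=1 w6=0 w4=1 w1=1
t0.Δ2 w2=0 w0=1 w7=1 w3=1 w5=0 clk=1 w6=0 w4=1 w1=1
t0.Δ3 w2=0 w0=0 w7=1 w3=1 w5=0 clk=1 w6=0 w4=1 w1=1
t0.Δ4 w2=0 w0=0 w7=0 w3=1 w5=0 clk=1 w6=0 w4=1 w1=1
t1.Δ0 w2=0 w0=0 w7=0 w3=1 w5=0 clk=1 w6=0 w4=1 w1=1
t1.Δ1 w2=0 w0=0 w7=0 w3=1 w5=0 clk=0 w6=0 w4=1 w1=1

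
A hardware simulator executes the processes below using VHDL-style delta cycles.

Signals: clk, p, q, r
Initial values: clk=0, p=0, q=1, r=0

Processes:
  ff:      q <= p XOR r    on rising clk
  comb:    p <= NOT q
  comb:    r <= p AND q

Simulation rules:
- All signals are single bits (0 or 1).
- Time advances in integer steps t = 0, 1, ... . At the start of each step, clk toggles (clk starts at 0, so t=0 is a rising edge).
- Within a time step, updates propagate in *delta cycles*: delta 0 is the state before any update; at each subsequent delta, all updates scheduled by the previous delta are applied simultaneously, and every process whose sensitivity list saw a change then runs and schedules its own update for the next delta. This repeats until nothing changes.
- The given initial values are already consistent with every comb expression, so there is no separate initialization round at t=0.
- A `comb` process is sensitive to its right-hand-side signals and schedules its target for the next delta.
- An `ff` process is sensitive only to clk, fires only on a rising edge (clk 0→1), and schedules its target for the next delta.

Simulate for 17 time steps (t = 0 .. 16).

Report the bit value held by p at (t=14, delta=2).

t=0 Δ0: r=0 clk=0 q=1 p=0
  Δ1: clk:0→1
  Δ2: q:1→0
  Δ3: p:0→1
  (3Δ to stable)
t=1 Δ0: r=0 clk=1 q=0 p=1
  Δ1: clk:1→0
  (1Δ to stable)
t=2 Δ0: r=0 clk=0 q=0 p=1
  Δ1: clk:0→1
  Δ2: q:0→1
  Δ3: r:0→1, p:1→0
  Δ4: r:1→0
  (4Δ to stable)
t=3 Δ0: r=0 clk=1 q=1 p=0
  Δ1: clk:1→0
  (1Δ to stable)
t=4 Δ0: r=0 clk=0 q=1 p=0
  Δ1: clk:0→1
  Δ2: q:1→0
  Δ3: p:0→1
  (3Δ to stable)
t=5 Δ0: r=0 clk=1 q=0 p=1
  Δ1: clk:1→0
  (1Δ to stable)
t=6 Δ0: r=0 clk=0 q=0 p=1
  Δ1: clk:0→1
  Δ2: q:0→1
  Δ3: r:0→1, p:1→0
  Δ4: r:1→0
  (4Δ to stable)
t=7 Δ0: r=0 clk=1 q=1 p=0
  Δ1: clk:1→0
  (1Δ to stable)
t=8 Δ0: r=0 clk=0 q=1 p=0
  Δ1: clk:0→1
  Δ2: q:1→0
  Δ3: p:0→1
  (3Δ to stable)
t=9 Δ0: r=0 clk=1 q=0 p=1
  Δ1: clk:1→0
  (1Δ to stable)
t=10 Δ0: r=0 clk=0 q=0 p=1
  Δ1: clk:0→1
  Δ2: q:0→1
  Δ3: r:0→1, p:1→0
  Δ4: r:1→0
  (4Δ to stable)
t=11 Δ0: r=0 clk=1 q=1 p=0
  Δ1: clk:1→0
  (1Δ to stable)
t=12 Δ0: r=0 clk=0 q=1 p=0
  Δ1: clk:0→1
  Δ2: q:1→0
  Δ3: p:0→1
  (3Δ to stable)
t=13 Δ0: r=0 clk=1 q=0 p=1
  Δ1: clk:1→0
  (1Δ to stable)
t=14 Δ0: r=0 clk=0 q=0 p=1
  Δ1: clk:0→1
  Δ2: q:0→1
  Δ3: r:0→1, p:1→0
  Δ4: r:1→0
  (4Δ to stable)
t=15 Δ0: r=0 clk=1 q=1 p=0
  Δ1: clk:1→0
  (1Δ to stable)
t=16 Δ0: r=0 clk=0 q=1 p=0
  Δ1: clk:0→1
  Δ2: q:1→0
  Δ3: p:0→1
  (3Δ to stable)

1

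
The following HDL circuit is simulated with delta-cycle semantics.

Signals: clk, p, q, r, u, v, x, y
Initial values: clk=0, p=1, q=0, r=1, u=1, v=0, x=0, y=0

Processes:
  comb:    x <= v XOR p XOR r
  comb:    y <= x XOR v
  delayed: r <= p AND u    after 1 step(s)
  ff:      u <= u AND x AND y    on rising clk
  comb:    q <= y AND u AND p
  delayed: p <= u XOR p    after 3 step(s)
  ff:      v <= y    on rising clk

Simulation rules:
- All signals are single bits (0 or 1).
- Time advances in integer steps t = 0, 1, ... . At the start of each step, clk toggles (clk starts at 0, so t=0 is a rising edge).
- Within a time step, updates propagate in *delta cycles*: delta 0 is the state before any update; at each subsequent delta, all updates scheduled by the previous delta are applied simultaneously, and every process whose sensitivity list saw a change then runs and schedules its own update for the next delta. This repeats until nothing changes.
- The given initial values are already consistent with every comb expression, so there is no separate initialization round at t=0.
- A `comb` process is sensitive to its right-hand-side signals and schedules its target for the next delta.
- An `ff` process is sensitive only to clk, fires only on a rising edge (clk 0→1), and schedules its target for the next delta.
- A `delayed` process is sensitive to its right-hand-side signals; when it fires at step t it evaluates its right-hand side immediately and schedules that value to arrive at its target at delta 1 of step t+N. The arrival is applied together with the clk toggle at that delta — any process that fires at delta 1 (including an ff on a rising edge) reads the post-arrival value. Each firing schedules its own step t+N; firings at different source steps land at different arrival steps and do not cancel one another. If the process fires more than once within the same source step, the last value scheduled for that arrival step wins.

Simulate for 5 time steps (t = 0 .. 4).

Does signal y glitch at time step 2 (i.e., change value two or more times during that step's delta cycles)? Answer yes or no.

yes

t0.Δ0 clk=0 v=0 p=1 u=1 r=1 x=0 y=0 q=0
t0.Δ1 clk=1 v=0 p=1 u=1 r=1 x=0 y=0 q=0
t0.Δ2 clk=1 v=0 p=1 u=0 r=1 x=0 y=0 q=0
t1.Δ0 clk=1 v=0 p=1 u=0 r=1 x=0 y=0 q=0
t1.Δ1 clk=0 v=0 p=1 u=0 r=0 x=0 y=0 q=0
t1.Δ2 clk=0 v=0 p=1 u=0 r=0 x=1 y=0 q=0
t1.Δ3 clk=0 v=0 p=1 u=0 r=0 x=1 y=1 q=0
t2.Δ0 clk=0 v=0 p=1 u=0 r=0 x=1 y=1 q=0
t2.Δ1 clk=1 v=0 p=1 u=0 r=0 x=1 y=1 q=0
t2.Δ2 clk=1 v=1 p=1 u=0 r=0 x=1 y=1 q=0
t2.Δ3 clk=1 v=1 p=1 u=0 r=0 x=0 y=0 q=0
t2.Δ4 clk=1 v=1 p=1 u=0 r=0 x=0 y=1 q=0
t3.Δ0 clk=1 v=1 p=1 u=0 r=0 x=0 y=1 q=0
t3.Δ1 clk=0 v=1 p=1 u=0 r=0 x=0 y=1 q=0
t4.Δ0 clk=0 v=1 p=1 u=0 r=0 x=0 y=1 q=0
t4.Δ1 clk=1 v=1 p=1 u=0 r=0 x=0 y=1 q=0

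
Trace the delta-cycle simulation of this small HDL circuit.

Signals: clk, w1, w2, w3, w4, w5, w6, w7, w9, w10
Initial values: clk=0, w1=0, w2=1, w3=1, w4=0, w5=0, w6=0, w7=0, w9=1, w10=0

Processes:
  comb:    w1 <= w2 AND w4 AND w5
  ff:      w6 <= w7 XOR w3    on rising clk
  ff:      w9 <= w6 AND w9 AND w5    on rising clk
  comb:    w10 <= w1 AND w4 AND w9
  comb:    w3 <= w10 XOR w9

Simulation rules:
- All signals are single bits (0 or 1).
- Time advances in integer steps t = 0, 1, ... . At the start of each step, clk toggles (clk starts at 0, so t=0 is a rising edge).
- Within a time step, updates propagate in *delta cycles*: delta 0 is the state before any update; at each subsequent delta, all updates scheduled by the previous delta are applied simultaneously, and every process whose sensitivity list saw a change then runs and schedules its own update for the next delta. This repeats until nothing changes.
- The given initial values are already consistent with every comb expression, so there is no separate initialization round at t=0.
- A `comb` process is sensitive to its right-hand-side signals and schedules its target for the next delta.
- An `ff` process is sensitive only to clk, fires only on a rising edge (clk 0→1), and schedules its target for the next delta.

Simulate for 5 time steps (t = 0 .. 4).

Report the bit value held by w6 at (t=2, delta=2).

t0.Δ0 w5=0 w1=0 w2=1 w7=0 w6=0 w10=0 w9=1 w3=1 clk=0 w4=0
t0.Δ1 w5=0 w1=0 w2=1 w7=0 w6=0 w10=0 w9=1 w3=1 clk=1 w4=0
t0.Δ2 w5=0 w1=0 w2=1 w7=0 w6=1 w10=0 w9=0 w3=1 clk=1 w4=0
t0.Δ3 w5=0 w1=0 w2=1 w7=0 w6=1 w10=0 w9=0 w3=0 clk=1 w4=0
t1.Δ0 w5=0 w1=0 w2=1 w7=0 w6=1 w10=0 w9=0 w3=0 clk=1 w4=0
t1.Δ1 w5=0 w1=0 w2=1 w7=0 w6=1 w10=0 w9=0 w3=0 clk=0 w4=0
t2.Δ0 w5=0 w1=0 w2=1 w7=0 w6=1 w10=0 w9=0 w3=0 clk=0 w4=0
t2.Δ1 w5=0 w1=0 w2=1 w7=0 w6=1 w10=0 w9=0 w3=0 clk=1 w4=0
t2.Δ2 w5=0 w1=0 w2=1 w7=0 w6=0 w10=0 w9=0 w3=0 clk=1 w4=0
t3.Δ0 w5=0 w1=0 w2=1 w7=0 w6=0 w10=0 w9=0 w3=0 clk=1 w4=0
t3.Δ1 w5=0 w1=0 w2=1 w7=0 w6=0 w10=0 w9=0 w3=0 clk=0 w4=0
t4.Δ0 w5=0 w1=0 w2=1 w7=0 w6=0 w10=0 w9=0 w3=0 clk=0 w4=0
t4.Δ1 w5=0 w1=0 w2=1 w7=0 w6=0 w10=0 w9=0 w3=0 clk=1 w4=0

0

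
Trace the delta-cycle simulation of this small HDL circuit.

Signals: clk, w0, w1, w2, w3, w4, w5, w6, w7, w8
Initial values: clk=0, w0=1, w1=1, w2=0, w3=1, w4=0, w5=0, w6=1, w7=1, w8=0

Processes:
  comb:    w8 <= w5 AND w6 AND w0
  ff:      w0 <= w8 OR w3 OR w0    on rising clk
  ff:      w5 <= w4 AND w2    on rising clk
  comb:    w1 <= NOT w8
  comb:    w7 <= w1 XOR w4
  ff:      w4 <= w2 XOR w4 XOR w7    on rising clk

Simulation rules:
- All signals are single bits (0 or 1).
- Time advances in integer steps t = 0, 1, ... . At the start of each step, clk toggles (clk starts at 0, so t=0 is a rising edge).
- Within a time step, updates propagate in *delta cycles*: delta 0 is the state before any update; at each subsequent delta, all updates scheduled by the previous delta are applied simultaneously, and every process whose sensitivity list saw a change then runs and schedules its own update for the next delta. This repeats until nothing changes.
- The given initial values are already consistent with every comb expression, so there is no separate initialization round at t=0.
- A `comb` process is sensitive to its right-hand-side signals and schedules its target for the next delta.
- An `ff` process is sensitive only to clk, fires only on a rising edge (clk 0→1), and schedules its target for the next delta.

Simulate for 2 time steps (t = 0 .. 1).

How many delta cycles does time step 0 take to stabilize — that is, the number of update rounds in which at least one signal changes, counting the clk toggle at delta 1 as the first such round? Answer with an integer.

t=0 Δ0: w5=0 w4=0 w2=0 w3=1 w7=1 w8=0 w1=1 clk=0 w6=1 w0=1
  Δ1: clk:0→1
  Δ2: w4:0→1
  Δ3: w7:1→0
  (3Δ to stable)
t=1 Δ0: w5=0 w4=1 w2=0 w3=1 w7=0 w8=0 w1=1 clk=1 w6=1 w0=1
  Δ1: clk:1→0
  (1Δ to stable)

3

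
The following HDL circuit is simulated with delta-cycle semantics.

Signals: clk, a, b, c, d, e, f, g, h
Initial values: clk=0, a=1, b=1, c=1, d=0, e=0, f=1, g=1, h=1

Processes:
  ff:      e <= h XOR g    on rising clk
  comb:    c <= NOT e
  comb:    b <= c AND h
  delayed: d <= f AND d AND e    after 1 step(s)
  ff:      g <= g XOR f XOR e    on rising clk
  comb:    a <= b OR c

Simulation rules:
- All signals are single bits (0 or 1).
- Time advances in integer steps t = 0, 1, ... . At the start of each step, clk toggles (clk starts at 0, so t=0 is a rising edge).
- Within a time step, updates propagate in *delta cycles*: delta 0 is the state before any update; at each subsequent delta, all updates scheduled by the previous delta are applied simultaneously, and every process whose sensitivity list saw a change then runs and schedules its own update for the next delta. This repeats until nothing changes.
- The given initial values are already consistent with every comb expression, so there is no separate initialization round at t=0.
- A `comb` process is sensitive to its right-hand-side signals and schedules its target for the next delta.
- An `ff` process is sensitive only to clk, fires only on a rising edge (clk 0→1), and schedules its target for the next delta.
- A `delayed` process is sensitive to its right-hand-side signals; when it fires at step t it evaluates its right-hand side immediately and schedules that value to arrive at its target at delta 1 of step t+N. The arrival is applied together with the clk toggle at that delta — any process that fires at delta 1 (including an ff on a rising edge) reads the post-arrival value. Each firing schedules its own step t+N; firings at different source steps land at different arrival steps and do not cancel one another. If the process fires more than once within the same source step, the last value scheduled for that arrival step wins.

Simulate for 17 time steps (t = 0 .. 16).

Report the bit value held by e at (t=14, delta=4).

t0.Δ0 a=1 b=1 clk=0 c=1 f=1 g=1 d=0 h=1 e=0
t0.Δ1 a=1 b=1 clk=1 c=1 f=1 g=1 d=0 h=1 e=0
t0.Δ2 a=1 b=1 clk=1 c=1 f=1 g=0 d=0 h=1 e=0
t1.Δ0 a=1 b=1 clk=1 c=1 f=1 g=0 d=0 h=1 e=0
t1.Δ1 a=1 b=1 clk=0 c=1 f=1 g=0 d=0 h=1 e=0
t2.Δ0 a=1 b=1 clk=0 c=1 f=1 g=0 d=0 h=1 e=0
t2.Δ1 a=1 b=1 clk=1 c=1 f=1 g=0 d=0 h=1 e=0
t2.Δ2 a=1 b=1 clk=1 c=1 f=1 g=1 d=0 h=1 e=1
t2.Δ3 a=1 b=1 clk=1 c=0 f=1 g=1 d=0 h=1 e=1
t2.Δ4 a=1 b=0 clk=1 c=0 f=1 g=1 d=0 h=1 e=1
t2.Δ5 a=0 b=0 clk=1 c=0 f=1 g=1 d=0 h=1 e=1
t3.Δ0 a=0 b=0 clk=1 c=0 f=1 g=1 d=0 h=1 e=1
t3.Δ1 a=0 b=0 clk=0 c=0 f=1 g=1 d=0 h=1 e=1
t4.Δ0 a=0 b=0 clk=0 c=0 f=1 g=1 d=0 h=1 e=1
t4.Δ1 a=0 b=0 clk=1 c=0 f=1 g=1 d=0 h=1 e=1
t4.Δ2 a=0 b=0 clk=1 c=0 f=1 g=1 d=0 h=1 e=0
t4.Δ3 a=0 b=0 clk=1 c=1 f=1 g=1 d=0 h=1 e=0
t4.Δ4 a=1 b=1 clk=1 c=1 f=1 g=1 d=0 h=1 e=0
t5.Δ0 a=1 b=1 clk=1 c=1 f=1 g=1 d=0 h=1 e=0
t5.Δ1 a=1 b=1 clk=0 c=1 f=1 g=1 d=0 h=1 e=0
t6.Δ0 a=1 b=1 clk=0 c=1 f=1 g=1 d=0 h=1 e=0
t6.Δ1 a=1 b=1 clk=1 c=1 f=1 g=1 d=0 h=1 e=0
t6.Δ2 a=1 b=1 clk=1 c=1 f=1 g=0 d=0 h=1 e=0
t7.Δ0 a=1 b=1 clk=1 c=1 f=1 g=0 d=0 h=1 e=0
t7.Δ1 a=1 b=1 clk=0 c=1 f=1 g=0 d=0 h=1 e=0
t8.Δ0 a=1 b=1 clk=0 c=1 f=1 g=0 d=0 h=1 e=0
t8.Δ1 a=1 b=1 clk=1 c=1 f=1 g=0 d=0 h=1 e=0
t8.Δ2 a=1 b=1 clk=1 c=1 f=1 g=1 d=0 h=1 e=1
t8.Δ3 a=1 b=1 clk=1 c=0 f=1 g=1 d=0 h=1 e=1
t8.Δ4 a=1 b=0 clk=1 c=0 f=1 g=1 d=0 h=1 e=1
t8.Δ5 a=0 b=0 clk=1 c=0 f=1 g=1 d=0 h=1 e=1
t9.Δ0 a=0 b=0 clk=1 c=0 f=1 g=1 d=0 h=1 e=1
t9.Δ1 a=0 b=0 clk=0 c=0 f=1 g=1 d=0 h=1 e=1
t10.Δ0 a=0 b=0 clk=0 c=0 f=1 g=1 d=0 h=1 e=1
t10.Δ1 a=0 b=0 clk=1 c=0 f=1 g=1 d=0 h=1 e=1
t10.Δ2 a=0 b=0 clk=1 c=0 f=1 g=1 d=0 h=1 e=0
t10.Δ3 a=0 b=0 clk=1 c=1 f=1 g=1 d=0 h=1 e=0
t10.Δ4 a=1 b=1 clk=1 c=1 f=1 g=1 d=0 h=1 e=0
t11.Δ0 a=1 b=1 clk=1 c=1 f=1 g=1 d=0 h=1 e=0
t11.Δ1 a=1 b=1 clk=0 c=1 f=1 g=1 d=0 h=1 e=0
t12.Δ0 a=1 b=1 clk=0 c=1 f=1 g=1 d=0 h=1 e=0
t12.Δ1 a=1 b=1 clk=1 c=1 f=1 g=1 d=0 h=1 e=0
t12.Δ2 a=1 b=1 clk=1 c=1 f=1 g=0 d=0 h=1 e=0
t13.Δ0 a=1 b=1 clk=1 c=1 f=1 g=0 d=0 h=1 e=0
t13.Δ1 a=1 b=1 clk=0 c=1 f=1 g=0 d=0 h=1 e=0
t14.Δ0 a=1 b=1 clk=0 c=1 f=1 g=0 d=0 h=1 e=0
t14.Δ1 a=1 b=1 clk=1 c=1 f=1 g=0 d=0 h=1 e=0
t14.Δ2 a=1 b=1 clk=1 c=1 f=1 g=1 d=0 h=1 e=1
t14.Δ3 a=1 b=1 clk=1 c=0 f=1 g=1 d=0 h=1 e=1
t14.Δ4 a=1 b=0 clk=1 c=0 f=1 g=1 d=0 h=1 e=1
t14.Δ5 a=0 b=0 clk=1 c=0 f=1 g=1 d=0 h=1 e=1
t15.Δ0 a=0 b=0 clk=1 c=0 f=1 g=1 d=0 h=1 e=1
t15.Δ1 a=0 b=0 clk=0 c=0 f=1 g=1 d=0 h=1 e=1
t16.Δ0 a=0 b=0 clk=0 c=0 f=1 g=1 d=0 h=1 e=1
t16.Δ1 a=0 b=0 clk=1 c=0 f=1 g=1 d=0 h=1 e=1
t16.Δ2 a=0 b=0 clk=1 c=0 f=1 g=1 d=0 h=1 e=0
t16.Δ3 a=0 b=0 clk=1 c=1 f=1 g=1 d=0 h=1 e=0
t16.Δ4 a=1 b=1 clk=1 c=1 f=1 g=1 d=0 h=1 e=0

1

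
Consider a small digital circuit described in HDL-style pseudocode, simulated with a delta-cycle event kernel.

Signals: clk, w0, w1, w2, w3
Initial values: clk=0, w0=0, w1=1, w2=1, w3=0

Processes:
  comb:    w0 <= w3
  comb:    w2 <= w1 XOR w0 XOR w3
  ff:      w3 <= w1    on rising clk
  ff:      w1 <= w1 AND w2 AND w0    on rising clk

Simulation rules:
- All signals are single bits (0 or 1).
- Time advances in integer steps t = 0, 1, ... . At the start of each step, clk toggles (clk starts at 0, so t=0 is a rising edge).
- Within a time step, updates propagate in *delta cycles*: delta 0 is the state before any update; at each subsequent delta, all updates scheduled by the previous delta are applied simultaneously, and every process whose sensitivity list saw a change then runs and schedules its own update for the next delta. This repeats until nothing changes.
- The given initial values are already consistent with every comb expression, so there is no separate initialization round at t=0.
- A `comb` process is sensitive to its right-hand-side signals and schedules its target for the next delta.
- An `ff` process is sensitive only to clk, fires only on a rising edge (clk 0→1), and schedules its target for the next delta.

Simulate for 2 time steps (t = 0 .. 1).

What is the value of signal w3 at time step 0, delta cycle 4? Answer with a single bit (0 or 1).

1

t0.Δ0 w3=0 w1=1 w2=1 w0=0 clk=0
t0.Δ1 w3=0 w1=1 w2=1 w0=0 clk=1
t0.Δ2 w3=1 w1=0 w2=1 w0=0 clk=1
t0.Δ3 w3=1 w1=0 w2=1 w0=1 clk=1
t0.Δ4 w3=1 w1=0 w2=0 w0=1 clk=1
t1.Δ0 w3=1 w1=0 w2=0 w0=1 clk=1
t1.Δ1 w3=1 w1=0 w2=0 w0=1 clk=0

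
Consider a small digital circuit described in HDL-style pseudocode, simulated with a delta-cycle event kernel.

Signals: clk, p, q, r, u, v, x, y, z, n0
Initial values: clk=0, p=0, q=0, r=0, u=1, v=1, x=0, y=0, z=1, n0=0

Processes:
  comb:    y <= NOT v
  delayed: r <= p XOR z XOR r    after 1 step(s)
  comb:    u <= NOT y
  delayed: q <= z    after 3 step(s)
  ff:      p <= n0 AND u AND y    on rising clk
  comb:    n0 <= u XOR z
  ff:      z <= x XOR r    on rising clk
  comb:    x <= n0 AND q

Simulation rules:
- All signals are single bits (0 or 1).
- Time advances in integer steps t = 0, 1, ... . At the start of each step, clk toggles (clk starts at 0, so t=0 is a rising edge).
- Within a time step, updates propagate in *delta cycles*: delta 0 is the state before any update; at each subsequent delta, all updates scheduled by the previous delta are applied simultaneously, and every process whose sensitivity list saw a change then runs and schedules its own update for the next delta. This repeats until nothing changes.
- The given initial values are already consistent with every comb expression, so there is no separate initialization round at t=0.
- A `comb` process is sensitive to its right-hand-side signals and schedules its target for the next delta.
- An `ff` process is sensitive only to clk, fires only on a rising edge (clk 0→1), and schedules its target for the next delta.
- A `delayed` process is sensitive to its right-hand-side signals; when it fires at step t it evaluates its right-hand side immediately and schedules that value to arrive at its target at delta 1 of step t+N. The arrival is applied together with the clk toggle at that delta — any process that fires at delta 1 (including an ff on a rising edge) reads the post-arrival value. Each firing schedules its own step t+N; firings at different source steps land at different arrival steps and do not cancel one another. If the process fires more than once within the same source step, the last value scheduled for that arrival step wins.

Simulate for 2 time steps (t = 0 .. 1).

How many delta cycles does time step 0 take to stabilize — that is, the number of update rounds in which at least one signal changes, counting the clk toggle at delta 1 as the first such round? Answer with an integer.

t=0 Δ0: clk=0 v=1 q=0 z=1 r=0 n0=0 x=0 p=0 y=0 u=1
  Δ1: clk:0→1
  Δ2: z:1→0
  Δ3: n0:0→1
  (3Δ to stable)
t=1 Δ0: clk=1 v=1 q=0 z=0 r=0 n0=1 x=0 p=0 y=0 u=1
  Δ1: clk:1→0
  (1Δ to stable)

3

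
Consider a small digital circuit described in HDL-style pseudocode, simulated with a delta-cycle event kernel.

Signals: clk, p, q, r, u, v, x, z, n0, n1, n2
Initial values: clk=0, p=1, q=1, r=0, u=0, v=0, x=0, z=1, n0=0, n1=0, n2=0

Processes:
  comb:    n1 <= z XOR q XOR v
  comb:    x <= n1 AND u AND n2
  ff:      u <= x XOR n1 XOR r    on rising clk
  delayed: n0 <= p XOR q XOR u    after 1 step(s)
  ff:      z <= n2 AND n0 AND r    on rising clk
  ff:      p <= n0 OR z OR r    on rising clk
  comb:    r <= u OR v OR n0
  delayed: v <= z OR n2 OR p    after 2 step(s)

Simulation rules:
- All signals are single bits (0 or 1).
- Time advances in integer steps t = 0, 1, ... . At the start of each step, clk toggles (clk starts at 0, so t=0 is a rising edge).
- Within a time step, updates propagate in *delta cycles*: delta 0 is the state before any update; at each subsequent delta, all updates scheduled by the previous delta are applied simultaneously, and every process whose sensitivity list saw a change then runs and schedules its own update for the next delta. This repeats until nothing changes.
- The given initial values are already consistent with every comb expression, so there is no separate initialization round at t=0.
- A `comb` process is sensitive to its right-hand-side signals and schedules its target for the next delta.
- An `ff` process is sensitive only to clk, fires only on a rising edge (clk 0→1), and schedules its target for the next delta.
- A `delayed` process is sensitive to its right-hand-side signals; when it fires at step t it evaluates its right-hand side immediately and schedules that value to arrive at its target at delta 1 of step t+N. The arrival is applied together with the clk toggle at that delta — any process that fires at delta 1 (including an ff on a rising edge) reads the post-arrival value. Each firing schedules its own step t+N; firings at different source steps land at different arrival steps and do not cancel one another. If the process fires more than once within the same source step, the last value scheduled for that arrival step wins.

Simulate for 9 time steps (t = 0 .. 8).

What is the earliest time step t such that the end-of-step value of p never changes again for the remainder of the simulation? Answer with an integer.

4

t0.Δ0 n0=0 v=0 u=0 q=1 n1=0 r=0 clk=0 n2=0 p=1 x=0 z=1
t0.Δ1 n0=0 v=0 u=0 q=1 n1=0 r=0 clk=1 n2=0 p=1 x=0 z=1
t0.Δ2 n0=0 v=0 u=0 q=1 n1=0 r=0 clk=1 n2=0 p=1 x=0 z=0
t0.Δ3 n0=0 v=0 u=0 q=1 n1=1 r=0 clk=1 n2=0 p=1 x=0 z=0
t1.Δ0 n0=0 v=0 u=0 q=1 n1=1 r=0 clk=1 n2=0 p=1 x=0 z=0
t1.Δ1 n0=0 v=0 u=0 q=1 n1=1 r=0 clk=0 n2=0 p=1 x=0 z=0
t2.Δ0 n0=0 v=0 u=0 q=1 n1=1 r=0 clk=0 n2=0 p=1 x=0 z=0
t2.Δ1 n0=0 v=1 u=0 q=1 n1=1 r=0 clk=1 n2=0 p=1 x=0 z=0
t2.Δ2 n0=0 v=1 u=1 q=1 n1=0 r=1 clk=1 n2=0 p=0 x=0 z=0
t3.Δ0 n0=0 v=1 u=1 q=1 n1=0 r=1 clk=1 n2=0 p=0 x=0 z=0
t3.Δ1 n0=0 v=1 u=1 q=1 n1=0 r=1 clk=0 n2=0 p=0 x=0 z=0
t4.Δ0 n0=0 v=1 u=1 q=1 n1=0 r=1 clk=0 n2=0 p=0 x=0 z=0
t4.Δ1 n0=0 v=0 u=1 q=1 n1=0 r=1 clk=1 n2=0 p=0 x=0 z=0
t4.Δ2 n0=0 v=0 u=1 q=1 n1=1 r=1 clk=1 n2=0 p=1 x=0 z=0
t5.Δ0 n0=0 v=0 u=1 q=1 n1=1 r=1 clk=1 n2=0 p=1 x=0 z=0
t5.Δ1 n0=1 v=0 u=1 q=1 n1=1 r=1 clk=0 n2=0 p=1 x=0 z=0
t6.Δ0 n0=1 v=0 u=1 q=1 n1=1 r=1 clk=0 n2=0 p=1 x=0 z=0
t6.Δ1 n0=1 v=1 u=1 q=1 n1=1 r=1 clk=1 n2=0 p=1 x=0 z=0
t6.Δ2 n0=1 v=1 u=0 q=1 n1=0 r=1 clk=1 n2=0 p=1 x=0 z=0
t7.Δ0 n0=1 v=1 u=0 q=1 n1=0 r=1 clk=1 n2=0 p=1 x=0 z=0
t7.Δ1 n0=0 v=1 u=0 q=1 n1=0 r=1 clk=0 n2=0 p=1 x=0 z=0
t8.Δ0 n0=0 v=1 u=0 q=1 n1=0 r=1 clk=0 n2=0 p=1 x=0 z=0
t8.Δ1 n0=0 v=1 u=0 q=1 n1=0 r=1 clk=1 n2=0 p=1 x=0 z=0
t8.Δ2 n0=0 v=1 u=1 q=1 n1=0 r=1 clk=1 n2=0 p=1 x=0 z=0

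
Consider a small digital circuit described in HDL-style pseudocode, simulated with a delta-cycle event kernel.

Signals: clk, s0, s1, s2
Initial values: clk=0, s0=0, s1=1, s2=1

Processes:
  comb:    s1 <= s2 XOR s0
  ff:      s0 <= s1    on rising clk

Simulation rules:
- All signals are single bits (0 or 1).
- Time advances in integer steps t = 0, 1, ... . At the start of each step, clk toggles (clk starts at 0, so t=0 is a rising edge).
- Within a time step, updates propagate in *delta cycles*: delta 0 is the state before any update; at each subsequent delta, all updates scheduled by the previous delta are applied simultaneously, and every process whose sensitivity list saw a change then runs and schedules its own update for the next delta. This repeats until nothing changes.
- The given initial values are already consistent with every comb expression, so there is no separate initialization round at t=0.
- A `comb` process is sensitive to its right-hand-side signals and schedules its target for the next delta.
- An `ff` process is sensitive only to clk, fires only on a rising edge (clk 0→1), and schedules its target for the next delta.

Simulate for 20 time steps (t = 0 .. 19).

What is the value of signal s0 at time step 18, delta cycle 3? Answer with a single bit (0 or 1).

t0.Δ0 clk=0 s2=1 s1=1 s0=0
t0.Δ1 clk=1 s2=1 s1=1 s0=0
t0.Δ2 clk=1 s2=1 s1=1 s0=1
t0.Δ3 clk=1 s2=1 s1=0 s0=1
t1.Δ0 clk=1 s2=1 s1=0 s0=1
t1.Δ1 clk=0 s2=1 s1=0 s0=1
t2.Δ0 clk=0 s2=1 s1=0 s0=1
t2.Δ1 clk=1 s2=1 s1=0 s0=1
t2.Δ2 clk=1 s2=1 s1=0 s0=0
t2.Δ3 clk=1 s2=1 s1=1 s0=0
t3.Δ0 clk=1 s2=1 s1=1 s0=0
t3.Δ1 clk=0 s2=1 s1=1 s0=0
t4.Δ0 clk=0 s2=1 s1=1 s0=0
t4.Δ1 clk=1 s2=1 s1=1 s0=0
t4.Δ2 clk=1 s2=1 s1=1 s0=1
t4.Δ3 clk=1 s2=1 s1=0 s0=1
t5.Δ0 clk=1 s2=1 s1=0 s0=1
t5.Δ1 clk=0 s2=1 s1=0 s0=1
t6.Δ0 clk=0 s2=1 s1=0 s0=1
t6.Δ1 clk=1 s2=1 s1=0 s0=1
t6.Δ2 clk=1 s2=1 s1=0 s0=0
t6.Δ3 clk=1 s2=1 s1=1 s0=0
t7.Δ0 clk=1 s2=1 s1=1 s0=0
t7.Δ1 clk=0 s2=1 s1=1 s0=0
t8.Δ0 clk=0 s2=1 s1=1 s0=0
t8.Δ1 clk=1 s2=1 s1=1 s0=0
t8.Δ2 clk=1 s2=1 s1=1 s0=1
t8.Δ3 clk=1 s2=1 s1=0 s0=1
t9.Δ0 clk=1 s2=1 s1=0 s0=1
t9.Δ1 clk=0 s2=1 s1=0 s0=1
t10.Δ0 clk=0 s2=1 s1=0 s0=1
t10.Δ1 clk=1 s2=1 s1=0 s0=1
t10.Δ2 clk=1 s2=1 s1=0 s0=0
t10.Δ3 clk=1 s2=1 s1=1 s0=0
t11.Δ0 clk=1 s2=1 s1=1 s0=0
t11.Δ1 clk=0 s2=1 s1=1 s0=0
t12.Δ0 clk=0 s2=1 s1=1 s0=0
t12.Δ1 clk=1 s2=1 s1=1 s0=0
t12.Δ2 clk=1 s2=1 s1=1 s0=1
t12.Δ3 clk=1 s2=1 s1=0 s0=1
t13.Δ0 clk=1 s2=1 s1=0 s0=1
t13.Δ1 clk=0 s2=1 s1=0 s0=1
t14.Δ0 clk=0 s2=1 s1=0 s0=1
t14.Δ1 clk=1 s2=1 s1=0 s0=1
t14.Δ2 clk=1 s2=1 s1=0 s0=0
t14.Δ3 clk=1 s2=1 s1=1 s0=0
t15.Δ0 clk=1 s2=1 s1=1 s0=0
t15.Δ1 clk=0 s2=1 s1=1 s0=0
t16.Δ0 clk=0 s2=1 s1=1 s0=0
t16.Δ1 clk=1 s2=1 s1=1 s0=0
t16.Δ2 clk=1 s2=1 s1=1 s0=1
t16.Δ3 clk=1 s2=1 s1=0 s0=1
t17.Δ0 clk=1 s2=1 s1=0 s0=1
t17.Δ1 clk=0 s2=1 s1=0 s0=1
t18.Δ0 clk=0 s2=1 s1=0 s0=1
t18.Δ1 clk=1 s2=1 s1=0 s0=1
t18.Δ2 clk=1 s2=1 s1=0 s0=0
t18.Δ3 clk=1 s2=1 s1=1 s0=0
t19.Δ0 clk=1 s2=1 s1=1 s0=0
t19.Δ1 clk=0 s2=1 s1=1 s0=0

0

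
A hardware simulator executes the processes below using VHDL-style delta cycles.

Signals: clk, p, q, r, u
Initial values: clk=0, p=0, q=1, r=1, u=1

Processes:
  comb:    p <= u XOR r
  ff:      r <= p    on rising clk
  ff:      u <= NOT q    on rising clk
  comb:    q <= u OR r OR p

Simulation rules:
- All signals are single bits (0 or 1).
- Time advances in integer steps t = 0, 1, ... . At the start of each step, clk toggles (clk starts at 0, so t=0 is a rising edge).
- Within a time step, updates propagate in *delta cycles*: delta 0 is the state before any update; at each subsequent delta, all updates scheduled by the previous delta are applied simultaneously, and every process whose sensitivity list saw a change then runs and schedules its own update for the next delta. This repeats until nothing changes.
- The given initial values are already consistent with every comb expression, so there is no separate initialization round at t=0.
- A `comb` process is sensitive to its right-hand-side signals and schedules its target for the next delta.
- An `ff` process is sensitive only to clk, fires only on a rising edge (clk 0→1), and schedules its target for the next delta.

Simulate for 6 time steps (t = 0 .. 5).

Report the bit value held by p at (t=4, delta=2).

1

t0.Δ0 clk=0 p=0 u=1 q=1 r=1
t0.Δ1 clk=1 p=0 u=1 q=1 r=1
t0.Δ2 clk=1 p=0 u=0 q=1 r=0
t0.Δ3 clk=1 p=0 u=0 q=0 r=0
t1.Δ0 clk=1 p=0 u=0 q=0 r=0
t1.Δ1 clk=0 p=0 u=0 q=0 r=0
t2.Δ0 clk=0 p=0 u=0 q=0 r=0
t2.Δ1 clk=1 p=0 u=0 q=0 r=0
t2.Δ2 clk=1 p=0 u=1 q=0 r=0
t2.Δ3 clk=1 p=1 u=1 q=1 r=0
t3.Δ0 clk=1 p=1 u=1 q=1 r=0
t3.Δ1 clk=0 p=1 u=1 q=1 r=0
t4.Δ0 clk=0 p=1 u=1 q=1 r=0
t4.Δ1 clk=1 p=1 u=1 q=1 r=0
t4.Δ2 clk=1 p=1 u=0 q=1 r=1
t5.Δ0 clk=1 p=1 u=0 q=1 r=1
t5.Δ1 clk=0 p=1 u=0 q=1 r=1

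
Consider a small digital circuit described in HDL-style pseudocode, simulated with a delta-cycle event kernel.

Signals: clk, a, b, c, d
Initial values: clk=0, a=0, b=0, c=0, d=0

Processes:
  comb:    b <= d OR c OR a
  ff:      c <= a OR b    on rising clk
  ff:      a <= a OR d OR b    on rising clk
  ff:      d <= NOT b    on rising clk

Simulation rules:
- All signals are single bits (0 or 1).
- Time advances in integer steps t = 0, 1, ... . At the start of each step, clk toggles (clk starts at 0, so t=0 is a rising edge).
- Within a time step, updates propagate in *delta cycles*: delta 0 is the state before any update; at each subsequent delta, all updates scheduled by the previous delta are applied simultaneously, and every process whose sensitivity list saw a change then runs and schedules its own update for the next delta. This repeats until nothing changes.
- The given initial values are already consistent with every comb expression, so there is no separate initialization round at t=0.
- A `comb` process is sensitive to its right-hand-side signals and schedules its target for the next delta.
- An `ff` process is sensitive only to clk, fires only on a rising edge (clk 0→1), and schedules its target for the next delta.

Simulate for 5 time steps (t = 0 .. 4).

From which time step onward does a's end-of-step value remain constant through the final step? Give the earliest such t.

2

t=0 Δ0: clk=0 b=0 d=0 c=0 a=0
  Δ1: clk:0→1
  Δ2: d:0→1
  Δ3: b:0→1
  (3Δ to stable)
t=1 Δ0: clk=1 b=1 d=1 c=0 a=0
  Δ1: clk:1→0
  (1Δ to stable)
t=2 Δ0: clk=0 b=1 d=1 c=0 a=0
  Δ1: clk:0→1
  Δ2: d:1→0, c:0→1, a:0→1
  (2Δ to stable)
t=3 Δ0: clk=1 b=1 d=0 c=1 a=1
  Δ1: clk:1→0
  (1Δ to stable)
t=4 Δ0: clk=0 b=1 d=0 c=1 a=1
  Δ1: clk:0→1
  (1Δ to stable)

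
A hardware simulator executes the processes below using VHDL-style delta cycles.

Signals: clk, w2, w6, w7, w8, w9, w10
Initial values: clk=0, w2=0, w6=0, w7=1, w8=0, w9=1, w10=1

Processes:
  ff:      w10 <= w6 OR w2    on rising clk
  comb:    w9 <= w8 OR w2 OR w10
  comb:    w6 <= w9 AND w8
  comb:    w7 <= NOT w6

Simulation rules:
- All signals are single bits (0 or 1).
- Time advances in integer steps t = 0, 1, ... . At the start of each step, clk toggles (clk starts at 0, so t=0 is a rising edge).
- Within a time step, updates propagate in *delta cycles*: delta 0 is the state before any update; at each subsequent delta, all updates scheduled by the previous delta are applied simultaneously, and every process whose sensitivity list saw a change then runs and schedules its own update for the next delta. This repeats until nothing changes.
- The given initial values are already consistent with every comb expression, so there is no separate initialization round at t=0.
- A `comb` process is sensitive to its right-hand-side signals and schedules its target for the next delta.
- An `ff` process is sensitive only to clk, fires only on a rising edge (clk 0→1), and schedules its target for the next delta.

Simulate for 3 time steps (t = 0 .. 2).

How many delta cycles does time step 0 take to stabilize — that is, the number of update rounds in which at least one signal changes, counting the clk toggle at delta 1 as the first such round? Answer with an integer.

3

[bits: w10,w7,w8,w2,w9,w6,clk]
t=0: Δ0=1100100 Δ1=1100101 Δ2=0100101 Δ3=0100001 | 3Δ
t=1: Δ0=0100001 Δ1=0100000 | 1Δ
t=2: Δ0=0100000 Δ1=0100001 | 1Δ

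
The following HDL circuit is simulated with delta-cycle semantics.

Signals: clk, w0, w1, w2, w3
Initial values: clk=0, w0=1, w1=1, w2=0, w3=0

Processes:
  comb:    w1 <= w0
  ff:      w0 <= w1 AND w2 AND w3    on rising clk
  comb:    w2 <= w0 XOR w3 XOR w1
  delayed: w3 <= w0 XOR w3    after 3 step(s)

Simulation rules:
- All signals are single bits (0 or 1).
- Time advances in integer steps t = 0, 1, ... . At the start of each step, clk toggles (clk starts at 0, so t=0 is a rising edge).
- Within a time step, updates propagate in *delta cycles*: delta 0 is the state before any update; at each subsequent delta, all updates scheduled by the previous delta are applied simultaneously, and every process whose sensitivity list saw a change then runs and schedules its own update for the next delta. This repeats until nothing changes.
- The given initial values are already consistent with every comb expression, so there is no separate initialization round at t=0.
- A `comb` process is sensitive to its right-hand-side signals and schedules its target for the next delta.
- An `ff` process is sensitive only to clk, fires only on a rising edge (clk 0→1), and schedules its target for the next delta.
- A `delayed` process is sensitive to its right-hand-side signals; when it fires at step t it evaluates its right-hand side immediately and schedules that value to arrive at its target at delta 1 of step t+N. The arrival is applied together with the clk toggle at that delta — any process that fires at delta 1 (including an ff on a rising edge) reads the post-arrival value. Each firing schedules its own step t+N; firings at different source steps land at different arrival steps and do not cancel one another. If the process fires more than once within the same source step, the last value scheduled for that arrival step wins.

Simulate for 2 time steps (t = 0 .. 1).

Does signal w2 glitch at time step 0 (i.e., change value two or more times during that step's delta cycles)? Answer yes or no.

yes

t=0 Δ0: w2=0 w0=1 w3=0 w1=1 clk=0
  Δ1: clk:0→1
  Δ2: w0:1→0
  Δ3: w2:0→1, w1:1→0
  Δ4: w2:1→0
  (4Δ to stable)
t=1 Δ0: w2=0 w0=0 w3=0 w1=0 clk=1
  Δ1: clk:1→0
  (1Δ to stable)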